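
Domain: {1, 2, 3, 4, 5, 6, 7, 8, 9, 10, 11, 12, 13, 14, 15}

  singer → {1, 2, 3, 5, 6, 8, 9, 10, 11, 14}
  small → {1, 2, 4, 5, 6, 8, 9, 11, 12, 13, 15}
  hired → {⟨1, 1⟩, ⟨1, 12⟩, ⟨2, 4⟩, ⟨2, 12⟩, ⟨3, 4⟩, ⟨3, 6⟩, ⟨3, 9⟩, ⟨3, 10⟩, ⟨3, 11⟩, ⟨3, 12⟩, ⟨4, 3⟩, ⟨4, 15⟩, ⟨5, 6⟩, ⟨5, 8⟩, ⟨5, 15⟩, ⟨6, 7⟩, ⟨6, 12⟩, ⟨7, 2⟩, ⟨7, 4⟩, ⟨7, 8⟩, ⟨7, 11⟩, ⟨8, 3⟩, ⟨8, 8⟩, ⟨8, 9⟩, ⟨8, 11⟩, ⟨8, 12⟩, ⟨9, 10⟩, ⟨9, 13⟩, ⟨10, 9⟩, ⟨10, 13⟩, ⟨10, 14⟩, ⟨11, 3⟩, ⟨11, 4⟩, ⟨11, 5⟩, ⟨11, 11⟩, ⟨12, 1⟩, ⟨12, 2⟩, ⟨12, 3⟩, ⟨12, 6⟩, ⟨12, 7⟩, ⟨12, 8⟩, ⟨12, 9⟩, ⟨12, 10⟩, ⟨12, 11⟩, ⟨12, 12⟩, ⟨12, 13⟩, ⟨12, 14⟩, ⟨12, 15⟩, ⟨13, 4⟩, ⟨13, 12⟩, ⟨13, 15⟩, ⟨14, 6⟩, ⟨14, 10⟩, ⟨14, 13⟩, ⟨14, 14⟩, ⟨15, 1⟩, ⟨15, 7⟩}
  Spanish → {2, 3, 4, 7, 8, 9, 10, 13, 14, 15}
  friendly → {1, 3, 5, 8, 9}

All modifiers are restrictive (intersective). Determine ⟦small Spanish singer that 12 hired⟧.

⟦that 12 hired⟧ = {x : ⟨12, x⟩ ∈ ⟦hired⟧} = {1, 2, 3, 6, 7, 8, 9, 10, 11, 12, 13, 14, 15}
⟦singer⟧ = {1, 2, 3, 5, 6, 8, 9, 10, 11, 14}
… ∩ ⟦that 12 hired⟧ = {1, 2, 3, 5, 6, 8, 9, 10, 11, 14} ∩ {1, 2, 3, 6, 7, 8, 9, 10, 11, 12, 13, 14, 15} = {1, 2, 3, 6, 8, 9, 10, 11, 14}
… ∩ ⟦small⟧ = {1, 2, 3, 6, 8, 9, 10, 11, 14} ∩ {1, 2, 4, 5, 6, 8, 9, 11, 12, 13, 15} = {1, 2, 6, 8, 9, 11}
… ∩ ⟦Spanish⟧ = {1, 2, 6, 8, 9, 11} ∩ {2, 3, 4, 7, 8, 9, 10, 13, 14, 15} = {2, 8, 9}
So ⟦small Spanish singer that 12 hired⟧ = {2, 8, 9}.

{2, 8, 9}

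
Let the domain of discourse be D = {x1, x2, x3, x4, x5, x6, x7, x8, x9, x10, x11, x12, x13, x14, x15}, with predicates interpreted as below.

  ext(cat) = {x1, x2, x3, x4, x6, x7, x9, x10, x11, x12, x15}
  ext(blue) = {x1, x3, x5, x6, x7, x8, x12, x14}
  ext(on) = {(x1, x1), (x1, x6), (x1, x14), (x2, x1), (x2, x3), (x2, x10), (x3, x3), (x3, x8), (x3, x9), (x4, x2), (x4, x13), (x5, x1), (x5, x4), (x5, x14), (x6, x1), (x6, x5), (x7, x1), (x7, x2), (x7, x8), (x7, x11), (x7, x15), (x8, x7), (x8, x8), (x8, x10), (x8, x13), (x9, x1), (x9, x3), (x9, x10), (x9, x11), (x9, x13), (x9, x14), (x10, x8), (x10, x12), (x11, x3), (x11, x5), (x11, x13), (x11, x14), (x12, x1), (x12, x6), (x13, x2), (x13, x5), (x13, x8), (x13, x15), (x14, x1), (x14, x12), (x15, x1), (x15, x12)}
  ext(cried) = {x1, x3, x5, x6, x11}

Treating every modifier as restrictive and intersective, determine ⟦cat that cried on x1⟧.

⟦that cried⟧ = ⟦cried⟧ = {x1, x3, x5, x6, x11}
⟦on x1⟧ = {x : ⟨x, x1⟩ ∈ ⟦on⟧} = {x1, x2, x5, x6, x7, x9, x12, x14, x15}
⟦cat⟧ = {x1, x2, x3, x4, x6, x7, x9, x10, x11, x12, x15}
… ∩ ⟦that cried⟧ = {x1, x2, x3, x4, x6, x7, x9, x10, x11, x12, x15} ∩ {x1, x3, x5, x6, x11} = {x1, x3, x6, x11}
… ∩ ⟦on x1⟧ = {x1, x3, x6, x11} ∩ {x1, x2, x5, x6, x7, x9, x12, x14, x15} = {x1, x6}
So ⟦cat that cried on x1⟧ = {x1, x6}.

{x1, x6}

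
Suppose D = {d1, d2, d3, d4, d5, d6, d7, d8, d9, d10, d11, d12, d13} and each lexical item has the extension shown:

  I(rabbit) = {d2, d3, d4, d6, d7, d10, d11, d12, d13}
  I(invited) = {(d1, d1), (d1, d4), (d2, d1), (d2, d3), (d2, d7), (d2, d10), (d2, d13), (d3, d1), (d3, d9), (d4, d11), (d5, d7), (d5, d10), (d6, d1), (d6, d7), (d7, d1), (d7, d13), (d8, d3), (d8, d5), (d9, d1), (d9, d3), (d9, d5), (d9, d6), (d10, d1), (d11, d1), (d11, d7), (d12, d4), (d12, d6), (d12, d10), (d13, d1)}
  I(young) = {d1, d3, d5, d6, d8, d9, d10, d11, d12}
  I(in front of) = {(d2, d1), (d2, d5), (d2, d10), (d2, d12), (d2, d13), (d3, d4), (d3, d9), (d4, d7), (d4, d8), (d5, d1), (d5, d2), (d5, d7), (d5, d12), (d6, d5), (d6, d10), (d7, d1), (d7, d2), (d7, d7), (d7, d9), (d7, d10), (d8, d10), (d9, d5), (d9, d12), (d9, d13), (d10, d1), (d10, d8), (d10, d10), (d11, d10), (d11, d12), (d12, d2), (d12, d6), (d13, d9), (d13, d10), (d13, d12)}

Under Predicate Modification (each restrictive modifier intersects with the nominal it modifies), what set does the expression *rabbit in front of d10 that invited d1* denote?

{d2, d6, d7, d10, d11, d13}

⟦in front of d10⟧ = {x : ⟨x, d10⟩ ∈ ⟦in front of⟧} = {d2, d6, d7, d8, d10, d11, d13}
⟦that invited d1⟧ = {x : ⟨x, d1⟩ ∈ ⟦invited⟧} = {d1, d2, d3, d6, d7, d9, d10, d11, d13}
⟦rabbit⟧ = {d2, d3, d4, d6, d7, d10, d11, d12, d13}
… ∩ ⟦in front of d10⟧ = {d2, d3, d4, d6, d7, d10, d11, d12, d13} ∩ {d2, d6, d7, d8, d10, d11, d13} = {d2, d6, d7, d10, d11, d13}
… ∩ ⟦that invited d1⟧ = {d2, d6, d7, d10, d11, d13} ∩ {d1, d2, d3, d6, d7, d9, d10, d11, d13} = {d2, d6, d7, d10, d11, d13}
So ⟦rabbit in front of d10 that invited d1⟧ = {d2, d6, d7, d10, d11, d13}.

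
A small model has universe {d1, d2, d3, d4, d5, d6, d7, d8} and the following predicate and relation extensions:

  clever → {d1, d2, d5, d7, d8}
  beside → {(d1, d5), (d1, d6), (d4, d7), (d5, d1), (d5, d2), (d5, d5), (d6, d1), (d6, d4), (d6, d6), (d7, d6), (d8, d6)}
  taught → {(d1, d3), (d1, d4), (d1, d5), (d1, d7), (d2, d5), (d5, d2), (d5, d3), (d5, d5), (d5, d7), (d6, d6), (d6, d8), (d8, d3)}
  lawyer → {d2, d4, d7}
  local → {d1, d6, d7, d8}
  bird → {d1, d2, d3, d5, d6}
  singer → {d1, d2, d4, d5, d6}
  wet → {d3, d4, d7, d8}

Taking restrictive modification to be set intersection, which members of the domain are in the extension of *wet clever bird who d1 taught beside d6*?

{ }

⟦who d1 taught⟧ = {x : ⟨d1, x⟩ ∈ ⟦taught⟧} = {d3, d4, d5, d7}
⟦beside d6⟧ = {x : ⟨x, d6⟩ ∈ ⟦beside⟧} = {d1, d6, d7, d8}
⟦bird⟧ = {d1, d2, d3, d5, d6}
… ∩ ⟦who d1 taught⟧ = {d1, d2, d3, d5, d6} ∩ {d3, d4, d5, d7} = {d3, d5}
… ∩ ⟦beside d6⟧ = {d3, d5} ∩ {d1, d6, d7, d8} = ∅
… ∩ ⟦wet⟧ = ∅ ∩ {d3, d4, d7, d8} = ∅
… ∩ ⟦clever⟧ = ∅ ∩ {d1, d2, d5, d7, d8} = ∅
So ⟦wet clever bird who d1 taught beside d6⟧ = { }.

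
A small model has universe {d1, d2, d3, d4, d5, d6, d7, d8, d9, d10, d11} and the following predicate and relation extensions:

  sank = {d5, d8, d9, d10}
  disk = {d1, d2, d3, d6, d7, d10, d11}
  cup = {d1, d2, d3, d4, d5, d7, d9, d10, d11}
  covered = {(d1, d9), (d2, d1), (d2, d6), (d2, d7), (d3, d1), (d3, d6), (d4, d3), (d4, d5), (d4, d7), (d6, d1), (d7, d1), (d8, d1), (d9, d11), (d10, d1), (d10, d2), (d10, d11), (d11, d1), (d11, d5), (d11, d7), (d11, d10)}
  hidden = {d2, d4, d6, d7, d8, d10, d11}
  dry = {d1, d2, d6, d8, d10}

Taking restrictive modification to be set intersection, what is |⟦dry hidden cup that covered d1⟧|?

2

⟦that covered d1⟧ = {x : ⟨x, d1⟩ ∈ ⟦covered⟧} = {d2, d3, d6, d7, d8, d10, d11}
⟦cup⟧ = {d1, d2, d3, d4, d5, d7, d9, d10, d11}
… ∩ ⟦that covered d1⟧ = {d1, d2, d3, d4, d5, d7, d9, d10, d11} ∩ {d2, d3, d6, d7, d8, d10, d11} = {d2, d3, d7, d10, d11}
… ∩ ⟦dry⟧ = {d2, d3, d7, d10, d11} ∩ {d1, d2, d6, d8, d10} = {d2, d10}
… ∩ ⟦hidden⟧ = {d2, d10} ∩ {d2, d4, d6, d7, d8, d10, d11} = {d2, d10}
⟦dry hidden cup that covered d1⟧ = {d2, d10}, so the cardinality is 2.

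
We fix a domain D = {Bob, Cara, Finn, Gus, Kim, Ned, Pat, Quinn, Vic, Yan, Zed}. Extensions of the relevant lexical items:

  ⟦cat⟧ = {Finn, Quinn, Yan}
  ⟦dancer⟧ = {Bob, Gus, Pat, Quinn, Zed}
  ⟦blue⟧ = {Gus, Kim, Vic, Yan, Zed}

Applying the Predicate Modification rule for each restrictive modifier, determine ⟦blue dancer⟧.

{Gus, Zed}

⟦dancer⟧ = {Bob, Gus, Pat, Quinn, Zed}
… ∩ ⟦blue⟧ = {Bob, Gus, Pat, Quinn, Zed} ∩ {Gus, Kim, Vic, Yan, Zed} = {Gus, Zed}
So ⟦blue dancer⟧ = {Gus, Zed}.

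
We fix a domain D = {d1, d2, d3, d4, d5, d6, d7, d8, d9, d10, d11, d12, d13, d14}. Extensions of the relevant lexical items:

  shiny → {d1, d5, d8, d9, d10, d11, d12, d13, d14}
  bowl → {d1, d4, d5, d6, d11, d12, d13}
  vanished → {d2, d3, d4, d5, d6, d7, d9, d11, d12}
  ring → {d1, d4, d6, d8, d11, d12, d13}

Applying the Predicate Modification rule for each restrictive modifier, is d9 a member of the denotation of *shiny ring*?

⟦ring⟧ = {d1, d4, d6, d8, d11, d12, d13}
… ∩ ⟦shiny⟧ = {d1, d4, d6, d8, d11, d12, d13} ∩ {d1, d5, d8, d9, d10, d11, d12, d13, d14} = {d1, d8, d11, d12, d13}
⟦shiny ring⟧ = {d1, d8, d11, d12, d13}; d9 ∉ this set.

no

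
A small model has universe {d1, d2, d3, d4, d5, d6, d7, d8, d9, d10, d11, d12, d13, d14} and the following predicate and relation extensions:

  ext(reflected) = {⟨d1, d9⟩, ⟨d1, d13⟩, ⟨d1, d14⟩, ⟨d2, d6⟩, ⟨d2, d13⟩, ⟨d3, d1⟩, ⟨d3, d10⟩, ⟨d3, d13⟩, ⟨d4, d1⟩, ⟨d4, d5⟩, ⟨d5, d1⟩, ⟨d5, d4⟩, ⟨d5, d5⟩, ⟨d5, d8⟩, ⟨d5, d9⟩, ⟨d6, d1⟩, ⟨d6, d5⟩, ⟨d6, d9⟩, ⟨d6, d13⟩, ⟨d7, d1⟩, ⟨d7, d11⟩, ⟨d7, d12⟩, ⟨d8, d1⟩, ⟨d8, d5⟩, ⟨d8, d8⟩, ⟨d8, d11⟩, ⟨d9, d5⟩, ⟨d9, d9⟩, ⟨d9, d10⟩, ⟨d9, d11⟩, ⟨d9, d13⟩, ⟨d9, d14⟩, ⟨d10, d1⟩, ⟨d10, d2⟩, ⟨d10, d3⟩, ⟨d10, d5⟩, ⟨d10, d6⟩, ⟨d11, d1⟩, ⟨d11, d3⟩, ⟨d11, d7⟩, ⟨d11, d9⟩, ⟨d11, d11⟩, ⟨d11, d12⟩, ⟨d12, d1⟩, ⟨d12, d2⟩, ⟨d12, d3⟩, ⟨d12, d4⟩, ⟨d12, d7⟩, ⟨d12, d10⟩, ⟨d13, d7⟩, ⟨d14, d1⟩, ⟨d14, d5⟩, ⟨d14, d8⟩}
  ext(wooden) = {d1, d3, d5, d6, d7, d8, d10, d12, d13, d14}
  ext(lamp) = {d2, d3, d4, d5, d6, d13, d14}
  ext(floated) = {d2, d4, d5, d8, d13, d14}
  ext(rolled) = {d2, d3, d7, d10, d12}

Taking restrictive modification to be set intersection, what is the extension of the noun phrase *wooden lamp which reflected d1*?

{d3, d5, d6, d14}

⟦which reflected d1⟧ = {x : ⟨x, d1⟩ ∈ ⟦reflected⟧} = {d3, d4, d5, d6, d7, d8, d10, d11, d12, d14}
⟦lamp⟧ = {d2, d3, d4, d5, d6, d13, d14}
… ∩ ⟦which reflected d1⟧ = {d2, d3, d4, d5, d6, d13, d14} ∩ {d3, d4, d5, d6, d7, d8, d10, d11, d12, d14} = {d3, d4, d5, d6, d14}
… ∩ ⟦wooden⟧ = {d3, d4, d5, d6, d14} ∩ {d1, d3, d5, d6, d7, d8, d10, d12, d13, d14} = {d3, d5, d6, d14}
So ⟦wooden lamp which reflected d1⟧ = {d3, d5, d6, d14}.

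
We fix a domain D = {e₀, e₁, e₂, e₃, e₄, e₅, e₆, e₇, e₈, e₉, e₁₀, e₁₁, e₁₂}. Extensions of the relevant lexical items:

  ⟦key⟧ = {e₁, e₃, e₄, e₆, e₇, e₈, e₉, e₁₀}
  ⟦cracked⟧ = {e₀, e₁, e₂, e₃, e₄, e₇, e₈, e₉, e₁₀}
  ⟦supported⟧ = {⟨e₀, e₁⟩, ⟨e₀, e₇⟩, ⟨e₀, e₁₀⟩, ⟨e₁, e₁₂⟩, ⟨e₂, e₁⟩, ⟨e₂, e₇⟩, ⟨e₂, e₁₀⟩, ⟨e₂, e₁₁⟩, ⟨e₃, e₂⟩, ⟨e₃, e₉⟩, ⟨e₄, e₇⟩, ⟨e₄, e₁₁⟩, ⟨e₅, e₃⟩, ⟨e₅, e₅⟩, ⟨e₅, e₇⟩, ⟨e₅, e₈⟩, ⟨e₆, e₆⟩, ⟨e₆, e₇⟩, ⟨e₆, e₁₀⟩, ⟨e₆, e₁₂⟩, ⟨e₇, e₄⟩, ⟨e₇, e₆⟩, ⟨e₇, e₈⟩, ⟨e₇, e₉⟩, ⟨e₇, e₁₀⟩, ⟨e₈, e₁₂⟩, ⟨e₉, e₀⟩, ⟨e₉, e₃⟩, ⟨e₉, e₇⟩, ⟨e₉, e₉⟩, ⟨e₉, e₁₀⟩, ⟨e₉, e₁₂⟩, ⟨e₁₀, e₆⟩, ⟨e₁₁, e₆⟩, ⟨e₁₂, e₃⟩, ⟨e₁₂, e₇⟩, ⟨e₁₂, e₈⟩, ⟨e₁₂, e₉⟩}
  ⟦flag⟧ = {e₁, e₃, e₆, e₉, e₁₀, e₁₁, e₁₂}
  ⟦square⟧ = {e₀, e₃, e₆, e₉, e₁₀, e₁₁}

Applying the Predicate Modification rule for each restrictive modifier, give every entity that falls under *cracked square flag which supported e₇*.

{e₉}

⟦which supported e₇⟧ = {x : ⟨x, e₇⟩ ∈ ⟦supported⟧} = {e₀, e₂, e₄, e₅, e₆, e₉, e₁₂}
⟦flag⟧ = {e₁, e₃, e₆, e₉, e₁₀, e₁₁, e₁₂}
… ∩ ⟦which supported e₇⟧ = {e₁, e₃, e₆, e₉, e₁₀, e₁₁, e₁₂} ∩ {e₀, e₂, e₄, e₅, e₆, e₉, e₁₂} = {e₆, e₉, e₁₂}
… ∩ ⟦cracked⟧ = {e₆, e₉, e₁₂} ∩ {e₀, e₁, e₂, e₃, e₄, e₇, e₈, e₉, e₁₀} = {e₉}
… ∩ ⟦square⟧ = {e₉} ∩ {e₀, e₃, e₆, e₉, e₁₀, e₁₁} = {e₉}
So ⟦cracked square flag which supported e₇⟧ = {e₉}.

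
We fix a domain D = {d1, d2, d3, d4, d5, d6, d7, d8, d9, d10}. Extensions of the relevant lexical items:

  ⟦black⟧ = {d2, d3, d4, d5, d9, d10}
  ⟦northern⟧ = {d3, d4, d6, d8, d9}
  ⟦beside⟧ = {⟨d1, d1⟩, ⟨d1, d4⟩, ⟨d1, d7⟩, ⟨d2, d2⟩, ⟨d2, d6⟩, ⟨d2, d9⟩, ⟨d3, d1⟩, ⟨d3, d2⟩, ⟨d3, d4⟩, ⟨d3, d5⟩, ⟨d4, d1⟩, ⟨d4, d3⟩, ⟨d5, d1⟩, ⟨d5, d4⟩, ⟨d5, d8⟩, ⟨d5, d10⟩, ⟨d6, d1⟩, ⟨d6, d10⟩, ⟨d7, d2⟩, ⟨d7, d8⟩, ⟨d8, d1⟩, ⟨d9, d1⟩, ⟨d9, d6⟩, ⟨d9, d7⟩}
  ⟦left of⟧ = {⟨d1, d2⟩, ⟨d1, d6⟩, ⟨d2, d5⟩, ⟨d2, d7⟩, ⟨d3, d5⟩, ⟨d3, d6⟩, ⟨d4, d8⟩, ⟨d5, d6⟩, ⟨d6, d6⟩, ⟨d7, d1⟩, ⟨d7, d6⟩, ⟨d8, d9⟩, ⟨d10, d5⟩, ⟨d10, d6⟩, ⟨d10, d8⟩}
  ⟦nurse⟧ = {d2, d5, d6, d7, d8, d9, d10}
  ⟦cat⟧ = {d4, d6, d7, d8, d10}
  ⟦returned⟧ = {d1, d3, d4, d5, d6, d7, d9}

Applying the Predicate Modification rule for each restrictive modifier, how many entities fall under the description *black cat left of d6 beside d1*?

⟦left of d6⟧ = {x : ⟨x, d6⟩ ∈ ⟦left of⟧} = {d1, d3, d5, d6, d7, d10}
⟦beside d1⟧ = {x : ⟨x, d1⟩ ∈ ⟦beside⟧} = {d1, d3, d4, d5, d6, d8, d9}
⟦cat⟧ = {d4, d6, d7, d8, d10}
… ∩ ⟦left of d6⟧ = {d4, d6, d7, d8, d10} ∩ {d1, d3, d5, d6, d7, d10} = {d6, d7, d10}
… ∩ ⟦beside d1⟧ = {d6, d7, d10} ∩ {d1, d3, d4, d5, d6, d8, d9} = {d6}
… ∩ ⟦black⟧ = {d6} ∩ {d2, d3, d4, d5, d9, d10} = ∅
⟦black cat left of d6 beside d1⟧ = ∅, so the cardinality is 0.

0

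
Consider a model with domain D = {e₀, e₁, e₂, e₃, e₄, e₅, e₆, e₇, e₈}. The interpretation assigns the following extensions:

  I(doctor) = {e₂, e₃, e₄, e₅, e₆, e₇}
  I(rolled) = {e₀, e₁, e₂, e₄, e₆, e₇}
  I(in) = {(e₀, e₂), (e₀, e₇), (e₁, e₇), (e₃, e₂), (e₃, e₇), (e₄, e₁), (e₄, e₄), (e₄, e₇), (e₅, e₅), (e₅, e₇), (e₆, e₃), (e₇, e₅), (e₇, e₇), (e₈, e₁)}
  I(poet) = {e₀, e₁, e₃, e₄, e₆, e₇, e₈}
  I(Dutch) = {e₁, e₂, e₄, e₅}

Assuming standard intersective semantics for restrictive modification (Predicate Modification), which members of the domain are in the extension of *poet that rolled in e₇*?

⟦that rolled⟧ = ⟦rolled⟧ = {e₀, e₁, e₂, e₄, e₆, e₇}
⟦in e₇⟧ = {x : ⟨x, e₇⟩ ∈ ⟦in⟧} = {e₀, e₁, e₃, e₄, e₅, e₇}
⟦poet⟧ = {e₀, e₁, e₃, e₄, e₆, e₇, e₈}
… ∩ ⟦that rolled⟧ = {e₀, e₁, e₃, e₄, e₆, e₇, e₈} ∩ {e₀, e₁, e₂, e₄, e₆, e₇} = {e₀, e₁, e₄, e₆, e₇}
… ∩ ⟦in e₇⟧ = {e₀, e₁, e₄, e₆, e₇} ∩ {e₀, e₁, e₃, e₄, e₅, e₇} = {e₀, e₁, e₄, e₇}
So ⟦poet that rolled in e₇⟧ = {e₀, e₁, e₄, e₇}.

{e₀, e₁, e₄, e₇}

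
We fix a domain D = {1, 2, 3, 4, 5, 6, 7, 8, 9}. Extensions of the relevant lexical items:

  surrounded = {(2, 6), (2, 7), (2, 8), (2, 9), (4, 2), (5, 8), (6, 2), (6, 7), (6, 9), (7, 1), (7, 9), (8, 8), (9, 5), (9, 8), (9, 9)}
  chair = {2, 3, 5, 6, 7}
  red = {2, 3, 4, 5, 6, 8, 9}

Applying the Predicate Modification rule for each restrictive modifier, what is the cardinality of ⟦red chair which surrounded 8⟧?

⟦which surrounded 8⟧ = {x : ⟨x, 8⟩ ∈ ⟦surrounded⟧} = {2, 5, 8, 9}
⟦chair⟧ = {2, 3, 5, 6, 7}
… ∩ ⟦which surrounded 8⟧ = {2, 3, 5, 6, 7} ∩ {2, 5, 8, 9} = {2, 5}
… ∩ ⟦red⟧ = {2, 5} ∩ {2, 3, 4, 5, 6, 8, 9} = {2, 5}
⟦red chair which surrounded 8⟧ = {2, 5}, so the cardinality is 2.

2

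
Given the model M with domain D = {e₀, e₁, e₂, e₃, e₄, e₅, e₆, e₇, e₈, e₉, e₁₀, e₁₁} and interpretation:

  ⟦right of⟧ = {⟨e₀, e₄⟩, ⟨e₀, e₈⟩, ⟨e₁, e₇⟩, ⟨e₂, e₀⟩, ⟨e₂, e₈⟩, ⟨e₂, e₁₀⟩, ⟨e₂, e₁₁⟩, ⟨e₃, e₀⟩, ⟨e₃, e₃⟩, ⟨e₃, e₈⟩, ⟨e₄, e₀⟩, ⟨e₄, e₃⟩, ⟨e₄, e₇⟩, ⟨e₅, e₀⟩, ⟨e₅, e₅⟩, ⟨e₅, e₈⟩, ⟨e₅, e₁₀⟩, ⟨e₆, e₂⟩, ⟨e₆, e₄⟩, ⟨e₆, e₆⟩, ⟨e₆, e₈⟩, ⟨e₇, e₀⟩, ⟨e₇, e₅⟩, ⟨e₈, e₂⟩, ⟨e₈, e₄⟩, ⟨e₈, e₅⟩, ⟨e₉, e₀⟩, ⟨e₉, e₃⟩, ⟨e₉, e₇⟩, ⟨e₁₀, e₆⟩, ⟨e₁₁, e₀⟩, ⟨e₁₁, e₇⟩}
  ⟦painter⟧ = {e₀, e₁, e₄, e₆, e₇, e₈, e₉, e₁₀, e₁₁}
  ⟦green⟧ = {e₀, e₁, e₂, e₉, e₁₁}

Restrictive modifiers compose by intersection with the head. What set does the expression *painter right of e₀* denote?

⟦right of e₀⟧ = {x : ⟨x, e₀⟩ ∈ ⟦right of⟧} = {e₂, e₃, e₄, e₅, e₇, e₉, e₁₁}
⟦painter⟧ = {e₀, e₁, e₄, e₆, e₇, e₈, e₉, e₁₀, e₁₁}
… ∩ ⟦right of e₀⟧ = {e₀, e₁, e₄, e₆, e₇, e₈, e₉, e₁₀, e₁₁} ∩ {e₂, e₃, e₄, e₅, e₇, e₉, e₁₁} = {e₄, e₇, e₉, e₁₁}
So ⟦painter right of e₀⟧ = {e₄, e₇, e₉, e₁₁}.

{e₄, e₇, e₉, e₁₁}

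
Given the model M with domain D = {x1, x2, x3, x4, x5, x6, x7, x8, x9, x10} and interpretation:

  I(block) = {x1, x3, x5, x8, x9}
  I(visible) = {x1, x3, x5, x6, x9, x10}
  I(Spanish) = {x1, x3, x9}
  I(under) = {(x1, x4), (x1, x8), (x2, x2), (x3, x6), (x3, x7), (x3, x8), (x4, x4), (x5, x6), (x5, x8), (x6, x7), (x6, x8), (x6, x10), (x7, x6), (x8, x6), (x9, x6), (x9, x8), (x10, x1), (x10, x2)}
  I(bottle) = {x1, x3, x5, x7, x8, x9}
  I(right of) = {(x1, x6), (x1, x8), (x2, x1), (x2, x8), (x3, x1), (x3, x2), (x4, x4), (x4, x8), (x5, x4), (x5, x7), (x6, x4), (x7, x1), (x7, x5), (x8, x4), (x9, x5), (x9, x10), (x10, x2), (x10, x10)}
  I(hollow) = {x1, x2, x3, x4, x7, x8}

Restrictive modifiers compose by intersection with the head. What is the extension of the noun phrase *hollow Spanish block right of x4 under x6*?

∅

⟦right of x4⟧ = {x : ⟨x, x4⟩ ∈ ⟦right of⟧} = {x4, x5, x6, x8}
⟦under x6⟧ = {x : ⟨x, x6⟩ ∈ ⟦under⟧} = {x3, x5, x7, x8, x9}
⟦block⟧ = {x1, x3, x5, x8, x9}
… ∩ ⟦right of x4⟧ = {x1, x3, x5, x8, x9} ∩ {x4, x5, x6, x8} = {x5, x8}
… ∩ ⟦under x6⟧ = {x5, x8} ∩ {x3, x5, x7, x8, x9} = {x5, x8}
… ∩ ⟦hollow⟧ = {x5, x8} ∩ {x1, x2, x3, x4, x7, x8} = {x8}
… ∩ ⟦Spanish⟧ = {x8} ∩ {x1, x3, x9} = ∅
So ⟦hollow Spanish block right of x4 under x6⟧ = ∅.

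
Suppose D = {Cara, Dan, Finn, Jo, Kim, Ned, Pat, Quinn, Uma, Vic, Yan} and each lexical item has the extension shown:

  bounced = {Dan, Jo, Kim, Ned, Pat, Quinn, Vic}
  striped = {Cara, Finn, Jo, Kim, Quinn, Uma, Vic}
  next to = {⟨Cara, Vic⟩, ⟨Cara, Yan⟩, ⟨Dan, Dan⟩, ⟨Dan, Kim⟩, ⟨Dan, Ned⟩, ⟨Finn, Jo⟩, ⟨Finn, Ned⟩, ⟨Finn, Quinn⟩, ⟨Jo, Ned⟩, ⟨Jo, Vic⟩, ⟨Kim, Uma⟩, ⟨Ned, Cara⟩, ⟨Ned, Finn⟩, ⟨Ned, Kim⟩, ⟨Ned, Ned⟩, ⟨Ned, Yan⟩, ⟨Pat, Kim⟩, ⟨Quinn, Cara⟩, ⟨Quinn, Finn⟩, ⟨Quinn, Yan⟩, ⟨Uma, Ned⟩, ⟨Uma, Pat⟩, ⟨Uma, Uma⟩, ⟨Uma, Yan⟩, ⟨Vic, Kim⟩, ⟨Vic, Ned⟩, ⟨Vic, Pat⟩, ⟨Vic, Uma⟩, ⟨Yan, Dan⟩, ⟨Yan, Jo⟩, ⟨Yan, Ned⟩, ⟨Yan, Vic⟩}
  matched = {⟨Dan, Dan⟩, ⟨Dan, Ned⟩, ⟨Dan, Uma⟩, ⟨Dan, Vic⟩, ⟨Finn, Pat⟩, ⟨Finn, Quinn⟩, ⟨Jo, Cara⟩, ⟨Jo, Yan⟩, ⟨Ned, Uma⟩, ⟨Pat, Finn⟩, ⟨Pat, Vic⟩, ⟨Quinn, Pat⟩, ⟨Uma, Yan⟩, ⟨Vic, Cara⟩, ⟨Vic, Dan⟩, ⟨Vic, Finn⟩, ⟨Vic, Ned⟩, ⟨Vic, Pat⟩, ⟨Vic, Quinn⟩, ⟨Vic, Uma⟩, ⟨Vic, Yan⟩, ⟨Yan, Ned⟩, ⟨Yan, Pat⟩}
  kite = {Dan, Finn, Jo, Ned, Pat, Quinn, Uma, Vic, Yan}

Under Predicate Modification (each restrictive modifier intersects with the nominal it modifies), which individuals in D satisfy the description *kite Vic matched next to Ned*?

⟦Vic matched⟧ = {x : ⟨Vic, x⟩ ∈ ⟦matched⟧} = {Cara, Dan, Finn, Ned, Pat, Quinn, Uma, Yan}
⟦next to Ned⟧ = {x : ⟨x, Ned⟩ ∈ ⟦next to⟧} = {Dan, Finn, Jo, Ned, Uma, Vic, Yan}
⟦kite⟧ = {Dan, Finn, Jo, Ned, Pat, Quinn, Uma, Vic, Yan}
… ∩ ⟦Vic matched⟧ = {Dan, Finn, Jo, Ned, Pat, Quinn, Uma, Vic, Yan} ∩ {Cara, Dan, Finn, Ned, Pat, Quinn, Uma, Yan} = {Dan, Finn, Ned, Pat, Quinn, Uma, Yan}
… ∩ ⟦next to Ned⟧ = {Dan, Finn, Ned, Pat, Quinn, Uma, Yan} ∩ {Dan, Finn, Jo, Ned, Uma, Vic, Yan} = {Dan, Finn, Ned, Uma, Yan}
So ⟦kite Vic matched next to Ned⟧ = {Dan, Finn, Ned, Uma, Yan}.

{Dan, Finn, Ned, Uma, Yan}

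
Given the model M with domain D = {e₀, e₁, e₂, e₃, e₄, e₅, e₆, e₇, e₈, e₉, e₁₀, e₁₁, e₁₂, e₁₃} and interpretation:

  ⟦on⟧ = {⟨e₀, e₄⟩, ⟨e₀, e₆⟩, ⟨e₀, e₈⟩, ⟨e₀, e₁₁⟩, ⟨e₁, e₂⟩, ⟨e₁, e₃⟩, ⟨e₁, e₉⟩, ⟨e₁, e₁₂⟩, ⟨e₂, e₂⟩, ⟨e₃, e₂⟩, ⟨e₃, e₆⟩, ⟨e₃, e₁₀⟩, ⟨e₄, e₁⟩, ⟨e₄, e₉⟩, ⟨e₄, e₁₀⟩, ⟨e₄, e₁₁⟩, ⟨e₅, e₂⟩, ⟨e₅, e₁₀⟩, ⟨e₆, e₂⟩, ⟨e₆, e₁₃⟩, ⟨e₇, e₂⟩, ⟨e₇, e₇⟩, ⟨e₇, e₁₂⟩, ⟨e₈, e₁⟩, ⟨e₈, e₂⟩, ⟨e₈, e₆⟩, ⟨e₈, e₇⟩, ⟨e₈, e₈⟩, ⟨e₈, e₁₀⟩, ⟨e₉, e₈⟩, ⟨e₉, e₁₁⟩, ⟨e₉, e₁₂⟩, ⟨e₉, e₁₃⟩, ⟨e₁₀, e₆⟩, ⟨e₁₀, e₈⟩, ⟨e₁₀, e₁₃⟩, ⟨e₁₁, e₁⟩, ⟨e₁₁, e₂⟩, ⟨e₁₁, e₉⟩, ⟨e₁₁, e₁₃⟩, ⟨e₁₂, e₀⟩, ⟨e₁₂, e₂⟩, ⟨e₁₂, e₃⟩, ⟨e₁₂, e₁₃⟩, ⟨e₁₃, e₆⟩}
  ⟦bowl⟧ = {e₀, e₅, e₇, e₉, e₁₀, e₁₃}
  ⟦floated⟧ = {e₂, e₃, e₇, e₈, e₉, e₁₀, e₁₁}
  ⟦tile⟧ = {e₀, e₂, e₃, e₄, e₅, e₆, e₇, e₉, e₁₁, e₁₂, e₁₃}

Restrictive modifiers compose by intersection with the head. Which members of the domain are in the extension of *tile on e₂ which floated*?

⟦on e₂⟧ = {x : ⟨x, e₂⟩ ∈ ⟦on⟧} = {e₁, e₂, e₃, e₅, e₆, e₇, e₈, e₁₁, e₁₂}
⟦which floated⟧ = ⟦floated⟧ = {e₂, e₃, e₇, e₈, e₉, e₁₀, e₁₁}
⟦tile⟧ = {e₀, e₂, e₃, e₄, e₅, e₆, e₇, e₉, e₁₁, e₁₂, e₁₃}
… ∩ ⟦on e₂⟧ = {e₀, e₂, e₃, e₄, e₅, e₆, e₇, e₉, e₁₁, e₁₂, e₁₃} ∩ {e₁, e₂, e₃, e₅, e₆, e₇, e₈, e₁₁, e₁₂} = {e₂, e₃, e₅, e₆, e₇, e₁₁, e₁₂}
… ∩ ⟦which floated⟧ = {e₂, e₃, e₅, e₆, e₇, e₁₁, e₁₂} ∩ {e₂, e₃, e₇, e₈, e₉, e₁₀, e₁₁} = {e₂, e₃, e₇, e₁₁}
So ⟦tile on e₂ which floated⟧ = {e₂, e₃, e₇, e₁₁}.

{e₂, e₃, e₇, e₁₁}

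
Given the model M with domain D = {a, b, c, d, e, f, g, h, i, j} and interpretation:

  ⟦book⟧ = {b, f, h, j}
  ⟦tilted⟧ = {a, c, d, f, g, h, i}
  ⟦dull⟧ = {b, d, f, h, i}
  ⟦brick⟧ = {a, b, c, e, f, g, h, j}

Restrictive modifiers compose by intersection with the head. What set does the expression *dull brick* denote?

{b, f, h}

⟦brick⟧ = {a, b, c, e, f, g, h, j}
… ∩ ⟦dull⟧ = {a, b, c, e, f, g, h, j} ∩ {b, d, f, h, i} = {b, f, h}
So ⟦dull brick⟧ = {b, f, h}.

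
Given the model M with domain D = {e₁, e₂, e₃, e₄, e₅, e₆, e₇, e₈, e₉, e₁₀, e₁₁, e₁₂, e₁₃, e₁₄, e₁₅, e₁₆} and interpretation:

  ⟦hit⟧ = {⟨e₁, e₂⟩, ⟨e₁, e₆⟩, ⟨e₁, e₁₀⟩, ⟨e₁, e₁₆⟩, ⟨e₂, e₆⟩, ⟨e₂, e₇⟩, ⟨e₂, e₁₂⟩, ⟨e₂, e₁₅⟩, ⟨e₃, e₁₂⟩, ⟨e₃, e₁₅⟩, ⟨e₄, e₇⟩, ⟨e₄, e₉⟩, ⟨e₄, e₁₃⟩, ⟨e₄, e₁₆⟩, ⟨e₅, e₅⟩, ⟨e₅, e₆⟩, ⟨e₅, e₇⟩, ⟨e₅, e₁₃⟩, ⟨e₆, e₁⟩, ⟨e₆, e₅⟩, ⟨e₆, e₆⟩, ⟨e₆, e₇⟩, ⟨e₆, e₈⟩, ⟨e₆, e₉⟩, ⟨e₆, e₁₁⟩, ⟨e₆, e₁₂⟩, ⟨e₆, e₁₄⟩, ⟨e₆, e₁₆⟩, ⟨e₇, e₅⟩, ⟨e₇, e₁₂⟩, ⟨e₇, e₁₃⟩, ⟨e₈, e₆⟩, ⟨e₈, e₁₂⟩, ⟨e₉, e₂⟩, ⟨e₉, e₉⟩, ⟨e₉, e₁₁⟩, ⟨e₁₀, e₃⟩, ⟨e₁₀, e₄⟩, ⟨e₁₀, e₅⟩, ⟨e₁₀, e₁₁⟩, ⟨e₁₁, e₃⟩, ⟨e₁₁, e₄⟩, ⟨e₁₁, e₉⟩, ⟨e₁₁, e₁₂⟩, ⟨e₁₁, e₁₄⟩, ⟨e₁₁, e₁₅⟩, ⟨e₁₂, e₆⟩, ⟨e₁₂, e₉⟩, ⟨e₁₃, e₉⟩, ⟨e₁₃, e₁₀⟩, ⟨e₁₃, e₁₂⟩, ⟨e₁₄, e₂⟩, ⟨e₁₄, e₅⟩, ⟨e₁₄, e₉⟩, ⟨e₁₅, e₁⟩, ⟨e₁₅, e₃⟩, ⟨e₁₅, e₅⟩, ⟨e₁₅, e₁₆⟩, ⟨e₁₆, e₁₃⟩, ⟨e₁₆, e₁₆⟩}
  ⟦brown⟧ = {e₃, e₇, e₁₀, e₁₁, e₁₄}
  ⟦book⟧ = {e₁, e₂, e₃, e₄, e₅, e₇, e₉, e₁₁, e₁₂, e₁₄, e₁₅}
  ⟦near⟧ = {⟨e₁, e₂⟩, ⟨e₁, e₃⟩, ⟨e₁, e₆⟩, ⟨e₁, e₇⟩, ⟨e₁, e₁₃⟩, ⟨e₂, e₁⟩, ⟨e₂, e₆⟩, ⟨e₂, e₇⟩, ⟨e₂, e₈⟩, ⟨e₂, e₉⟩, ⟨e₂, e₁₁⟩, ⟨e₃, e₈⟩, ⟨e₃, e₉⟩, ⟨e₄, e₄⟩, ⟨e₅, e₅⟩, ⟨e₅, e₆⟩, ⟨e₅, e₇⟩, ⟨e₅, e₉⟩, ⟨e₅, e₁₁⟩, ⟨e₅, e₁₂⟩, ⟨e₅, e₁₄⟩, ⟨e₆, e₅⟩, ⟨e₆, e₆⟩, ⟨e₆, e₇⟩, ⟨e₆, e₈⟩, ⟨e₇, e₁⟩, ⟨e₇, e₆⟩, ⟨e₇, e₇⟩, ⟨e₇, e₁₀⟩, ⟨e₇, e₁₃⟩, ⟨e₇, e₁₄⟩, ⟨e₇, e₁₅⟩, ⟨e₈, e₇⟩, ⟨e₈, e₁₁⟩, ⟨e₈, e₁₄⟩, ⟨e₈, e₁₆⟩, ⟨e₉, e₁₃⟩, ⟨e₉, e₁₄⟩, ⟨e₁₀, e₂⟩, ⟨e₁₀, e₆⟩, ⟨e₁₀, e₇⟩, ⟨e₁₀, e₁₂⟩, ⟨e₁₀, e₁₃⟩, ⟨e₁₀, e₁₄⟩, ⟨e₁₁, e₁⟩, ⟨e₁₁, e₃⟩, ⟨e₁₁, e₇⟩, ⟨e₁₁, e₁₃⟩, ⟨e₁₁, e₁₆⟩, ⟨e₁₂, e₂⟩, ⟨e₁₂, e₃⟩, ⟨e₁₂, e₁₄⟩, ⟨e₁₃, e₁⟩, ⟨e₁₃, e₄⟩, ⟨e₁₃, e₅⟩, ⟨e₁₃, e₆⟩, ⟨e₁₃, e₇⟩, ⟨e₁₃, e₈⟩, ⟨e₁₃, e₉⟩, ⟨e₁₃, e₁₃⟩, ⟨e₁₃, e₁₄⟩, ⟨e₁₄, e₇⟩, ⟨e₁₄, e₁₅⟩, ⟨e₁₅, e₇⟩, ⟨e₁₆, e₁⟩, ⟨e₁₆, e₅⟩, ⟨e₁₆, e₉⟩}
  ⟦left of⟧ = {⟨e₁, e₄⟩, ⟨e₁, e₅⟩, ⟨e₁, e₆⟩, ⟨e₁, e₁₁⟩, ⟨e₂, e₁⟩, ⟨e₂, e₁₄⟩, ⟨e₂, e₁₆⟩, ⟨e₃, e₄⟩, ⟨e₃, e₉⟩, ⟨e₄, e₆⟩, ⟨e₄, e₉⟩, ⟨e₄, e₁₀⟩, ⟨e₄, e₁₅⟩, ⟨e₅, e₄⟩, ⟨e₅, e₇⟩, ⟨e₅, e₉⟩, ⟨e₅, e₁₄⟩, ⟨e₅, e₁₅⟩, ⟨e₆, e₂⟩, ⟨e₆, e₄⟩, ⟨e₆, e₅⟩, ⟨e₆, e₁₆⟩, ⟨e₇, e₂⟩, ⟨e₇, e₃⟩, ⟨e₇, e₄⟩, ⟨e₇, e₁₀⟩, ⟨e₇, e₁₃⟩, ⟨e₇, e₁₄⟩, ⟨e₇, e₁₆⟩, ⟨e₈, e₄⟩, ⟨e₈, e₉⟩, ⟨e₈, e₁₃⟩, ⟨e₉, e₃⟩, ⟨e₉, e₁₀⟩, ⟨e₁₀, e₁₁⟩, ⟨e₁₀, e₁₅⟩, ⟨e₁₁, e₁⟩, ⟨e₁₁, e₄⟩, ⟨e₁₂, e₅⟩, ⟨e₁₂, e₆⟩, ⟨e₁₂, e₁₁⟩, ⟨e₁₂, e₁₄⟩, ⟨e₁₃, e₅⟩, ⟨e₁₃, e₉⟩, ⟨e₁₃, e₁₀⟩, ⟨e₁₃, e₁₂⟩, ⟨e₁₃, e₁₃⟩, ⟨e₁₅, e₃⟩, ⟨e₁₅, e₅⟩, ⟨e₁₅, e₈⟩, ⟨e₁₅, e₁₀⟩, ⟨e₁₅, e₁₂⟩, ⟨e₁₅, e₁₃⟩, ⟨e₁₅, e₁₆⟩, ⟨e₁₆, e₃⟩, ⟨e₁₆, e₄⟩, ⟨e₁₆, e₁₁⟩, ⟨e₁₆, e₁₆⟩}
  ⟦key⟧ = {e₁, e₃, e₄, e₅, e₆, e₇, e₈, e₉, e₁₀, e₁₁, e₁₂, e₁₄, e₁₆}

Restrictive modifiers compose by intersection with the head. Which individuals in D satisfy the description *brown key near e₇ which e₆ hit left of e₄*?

{e₇, e₁₁}

⟦near e₇⟧ = {x : ⟨x, e₇⟩ ∈ ⟦near⟧} = {e₁, e₂, e₅, e₆, e₇, e₈, e₁₀, e₁₁, e₁₃, e₁₄, e₁₅}
⟦which e₆ hit⟧ = {x : ⟨e₆, x⟩ ∈ ⟦hit⟧} = {e₁, e₅, e₆, e₇, e₈, e₉, e₁₁, e₁₂, e₁₄, e₁₆}
⟦left of e₄⟧ = {x : ⟨x, e₄⟩ ∈ ⟦left of⟧} = {e₁, e₃, e₅, e₆, e₇, e₈, e₁₁, e₁₆}
⟦key⟧ = {e₁, e₃, e₄, e₅, e₆, e₇, e₈, e₉, e₁₀, e₁₁, e₁₂, e₁₄, e₁₆}
… ∩ ⟦near e₇⟧ = {e₁, e₃, e₄, e₅, e₆, e₇, e₈, e₉, e₁₀, e₁₁, e₁₂, e₁₄, e₁₆} ∩ {e₁, e₂, e₅, e₆, e₇, e₈, e₁₀, e₁₁, e₁₃, e₁₄, e₁₅} = {e₁, e₅, e₆, e₇, e₈, e₁₀, e₁₁, e₁₄}
… ∩ ⟦which e₆ hit⟧ = {e₁, e₅, e₆, e₇, e₈, e₁₀, e₁₁, e₁₄} ∩ {e₁, e₅, e₆, e₇, e₈, e₉, e₁₁, e₁₂, e₁₄, e₁₆} = {e₁, e₅, e₆, e₇, e₈, e₁₁, e₁₄}
… ∩ ⟦left of e₄⟧ = {e₁, e₅, e₆, e₇, e₈, e₁₁, e₁₄} ∩ {e₁, e₃, e₅, e₆, e₇, e₈, e₁₁, e₁₆} = {e₁, e₅, e₆, e₇, e₈, e₁₁}
… ∩ ⟦brown⟧ = {e₁, e₅, e₆, e₇, e₈, e₁₁} ∩ {e₃, e₇, e₁₀, e₁₁, e₁₄} = {e₇, e₁₁}
So ⟦brown key near e₇ which e₆ hit left of e₄⟧ = {e₇, e₁₁}.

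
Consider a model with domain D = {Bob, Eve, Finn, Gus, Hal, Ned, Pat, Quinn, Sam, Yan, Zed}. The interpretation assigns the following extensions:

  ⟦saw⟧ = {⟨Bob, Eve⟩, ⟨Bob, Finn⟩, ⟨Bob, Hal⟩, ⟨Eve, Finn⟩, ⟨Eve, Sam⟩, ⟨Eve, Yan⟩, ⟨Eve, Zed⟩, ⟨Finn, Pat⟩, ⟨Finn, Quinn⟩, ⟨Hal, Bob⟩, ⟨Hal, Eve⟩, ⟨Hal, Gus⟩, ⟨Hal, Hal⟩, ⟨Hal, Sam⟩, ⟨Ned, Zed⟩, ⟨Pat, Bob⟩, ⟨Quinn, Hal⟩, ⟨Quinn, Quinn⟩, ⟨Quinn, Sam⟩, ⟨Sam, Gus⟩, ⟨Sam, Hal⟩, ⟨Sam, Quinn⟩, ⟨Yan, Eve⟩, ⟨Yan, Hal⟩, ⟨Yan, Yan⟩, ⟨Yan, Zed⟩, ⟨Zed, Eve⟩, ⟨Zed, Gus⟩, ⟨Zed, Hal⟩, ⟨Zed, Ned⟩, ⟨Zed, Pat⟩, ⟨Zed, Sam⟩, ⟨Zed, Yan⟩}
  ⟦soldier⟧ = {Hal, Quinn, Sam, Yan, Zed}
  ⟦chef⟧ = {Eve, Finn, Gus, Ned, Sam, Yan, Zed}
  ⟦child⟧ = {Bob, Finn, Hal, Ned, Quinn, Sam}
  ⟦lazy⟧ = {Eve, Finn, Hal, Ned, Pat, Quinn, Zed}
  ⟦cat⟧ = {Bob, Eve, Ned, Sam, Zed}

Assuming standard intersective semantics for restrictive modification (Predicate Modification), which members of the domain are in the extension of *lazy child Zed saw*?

⟦Zed saw⟧ = {x : ⟨Zed, x⟩ ∈ ⟦saw⟧} = {Eve, Gus, Hal, Ned, Pat, Sam, Yan}
⟦child⟧ = {Bob, Finn, Hal, Ned, Quinn, Sam}
… ∩ ⟦Zed saw⟧ = {Bob, Finn, Hal, Ned, Quinn, Sam} ∩ {Eve, Gus, Hal, Ned, Pat, Sam, Yan} = {Hal, Ned, Sam}
… ∩ ⟦lazy⟧ = {Hal, Ned, Sam} ∩ {Eve, Finn, Hal, Ned, Pat, Quinn, Zed} = {Hal, Ned}
So ⟦lazy child Zed saw⟧ = {Hal, Ned}.

{Hal, Ned}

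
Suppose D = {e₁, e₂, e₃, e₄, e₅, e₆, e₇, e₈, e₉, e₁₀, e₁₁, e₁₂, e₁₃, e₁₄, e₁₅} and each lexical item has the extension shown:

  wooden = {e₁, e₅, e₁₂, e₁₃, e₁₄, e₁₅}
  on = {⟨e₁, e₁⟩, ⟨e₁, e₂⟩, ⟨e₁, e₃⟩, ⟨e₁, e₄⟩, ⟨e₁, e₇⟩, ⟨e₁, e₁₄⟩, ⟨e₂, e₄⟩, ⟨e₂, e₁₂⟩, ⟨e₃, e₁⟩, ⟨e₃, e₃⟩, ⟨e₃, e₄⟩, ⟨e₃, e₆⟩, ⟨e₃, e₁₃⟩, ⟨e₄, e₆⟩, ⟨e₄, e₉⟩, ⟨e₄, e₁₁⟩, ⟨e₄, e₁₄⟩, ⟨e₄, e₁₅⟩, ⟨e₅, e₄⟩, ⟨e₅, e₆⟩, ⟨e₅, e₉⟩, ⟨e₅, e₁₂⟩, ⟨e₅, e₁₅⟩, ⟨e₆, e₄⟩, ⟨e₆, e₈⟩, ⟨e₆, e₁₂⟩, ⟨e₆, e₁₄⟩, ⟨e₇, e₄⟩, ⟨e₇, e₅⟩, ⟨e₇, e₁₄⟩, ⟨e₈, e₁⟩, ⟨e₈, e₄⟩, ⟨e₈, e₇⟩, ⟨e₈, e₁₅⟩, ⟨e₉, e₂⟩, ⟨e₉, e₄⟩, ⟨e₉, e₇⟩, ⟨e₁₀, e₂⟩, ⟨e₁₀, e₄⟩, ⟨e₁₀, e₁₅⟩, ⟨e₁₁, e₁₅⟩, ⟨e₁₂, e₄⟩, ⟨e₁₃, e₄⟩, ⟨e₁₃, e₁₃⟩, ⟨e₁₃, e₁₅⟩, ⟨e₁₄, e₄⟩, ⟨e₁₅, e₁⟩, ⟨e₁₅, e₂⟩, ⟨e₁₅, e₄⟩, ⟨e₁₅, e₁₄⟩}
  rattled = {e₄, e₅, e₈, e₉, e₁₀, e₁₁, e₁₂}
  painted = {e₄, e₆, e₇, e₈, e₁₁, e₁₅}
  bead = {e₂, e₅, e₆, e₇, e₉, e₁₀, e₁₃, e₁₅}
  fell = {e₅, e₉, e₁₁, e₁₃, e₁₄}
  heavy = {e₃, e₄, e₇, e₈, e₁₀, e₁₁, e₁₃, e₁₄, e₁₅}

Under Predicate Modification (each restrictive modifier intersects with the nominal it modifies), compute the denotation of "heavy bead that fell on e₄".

⟦that fell⟧ = ⟦fell⟧ = {e₅, e₉, e₁₁, e₁₃, e₁₄}
⟦on e₄⟧ = {x : ⟨x, e₄⟩ ∈ ⟦on⟧} = {e₁, e₂, e₃, e₅, e₆, e₇, e₈, e₉, e₁₀, e₁₂, e₁₃, e₁₄, e₁₅}
⟦bead⟧ = {e₂, e₅, e₆, e₇, e₉, e₁₀, e₁₃, e₁₅}
… ∩ ⟦that fell⟧ = {e₂, e₅, e₆, e₇, e₉, e₁₀, e₁₃, e₁₅} ∩ {e₅, e₉, e₁₁, e₁₃, e₁₄} = {e₅, e₉, e₁₃}
… ∩ ⟦on e₄⟧ = {e₅, e₉, e₁₃} ∩ {e₁, e₂, e₃, e₅, e₆, e₇, e₈, e₉, e₁₀, e₁₂, e₁₃, e₁₄, e₁₅} = {e₅, e₉, e₁₃}
… ∩ ⟦heavy⟧ = {e₅, e₉, e₁₃} ∩ {e₃, e₄, e₇, e₈, e₁₀, e₁₁, e₁₃, e₁₄, e₁₅} = {e₁₃}
So ⟦heavy bead that fell on e₄⟧ = {e₁₃}.

{e₁₃}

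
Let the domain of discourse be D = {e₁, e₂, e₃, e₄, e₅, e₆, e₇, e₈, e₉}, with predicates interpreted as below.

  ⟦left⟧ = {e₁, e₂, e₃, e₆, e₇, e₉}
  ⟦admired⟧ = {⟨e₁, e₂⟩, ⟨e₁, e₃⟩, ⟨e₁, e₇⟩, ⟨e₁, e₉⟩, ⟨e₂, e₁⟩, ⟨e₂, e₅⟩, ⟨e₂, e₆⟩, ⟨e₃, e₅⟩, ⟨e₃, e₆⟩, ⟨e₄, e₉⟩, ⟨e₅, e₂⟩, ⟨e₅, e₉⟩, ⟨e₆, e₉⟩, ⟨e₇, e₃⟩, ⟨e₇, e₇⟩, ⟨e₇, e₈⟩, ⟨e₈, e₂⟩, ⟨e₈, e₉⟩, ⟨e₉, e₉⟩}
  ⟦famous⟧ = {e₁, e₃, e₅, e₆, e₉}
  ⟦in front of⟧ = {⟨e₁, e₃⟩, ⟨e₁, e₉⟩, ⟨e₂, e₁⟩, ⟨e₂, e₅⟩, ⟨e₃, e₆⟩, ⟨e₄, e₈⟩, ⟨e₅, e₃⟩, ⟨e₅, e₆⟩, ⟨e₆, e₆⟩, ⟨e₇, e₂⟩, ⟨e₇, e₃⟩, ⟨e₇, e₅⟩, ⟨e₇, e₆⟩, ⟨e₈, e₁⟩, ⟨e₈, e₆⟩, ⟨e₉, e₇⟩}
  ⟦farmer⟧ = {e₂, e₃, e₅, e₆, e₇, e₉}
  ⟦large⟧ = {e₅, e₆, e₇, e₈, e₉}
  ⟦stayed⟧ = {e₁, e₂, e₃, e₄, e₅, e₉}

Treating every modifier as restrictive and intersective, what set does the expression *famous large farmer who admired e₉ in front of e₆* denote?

⟦who admired e₉⟧ = {x : ⟨x, e₉⟩ ∈ ⟦admired⟧} = {e₁, e₄, e₅, e₆, e₈, e₉}
⟦in front of e₆⟧ = {x : ⟨x, e₆⟩ ∈ ⟦in front of⟧} = {e₃, e₅, e₆, e₇, e₈}
⟦farmer⟧ = {e₂, e₃, e₅, e₆, e₇, e₉}
… ∩ ⟦who admired e₉⟧ = {e₂, e₃, e₅, e₆, e₇, e₉} ∩ {e₁, e₄, e₅, e₆, e₈, e₉} = {e₅, e₆, e₉}
… ∩ ⟦in front of e₆⟧ = {e₅, e₆, e₉} ∩ {e₃, e₅, e₆, e₇, e₈} = {e₅, e₆}
… ∩ ⟦famous⟧ = {e₅, e₆} ∩ {e₁, e₃, e₅, e₆, e₉} = {e₅, e₆}
… ∩ ⟦large⟧ = {e₅, e₆} ∩ {e₅, e₆, e₇, e₈, e₉} = {e₅, e₆}
So ⟦famous large farmer who admired e₉ in front of e₆⟧ = {e₅, e₆}.

{e₅, e₆}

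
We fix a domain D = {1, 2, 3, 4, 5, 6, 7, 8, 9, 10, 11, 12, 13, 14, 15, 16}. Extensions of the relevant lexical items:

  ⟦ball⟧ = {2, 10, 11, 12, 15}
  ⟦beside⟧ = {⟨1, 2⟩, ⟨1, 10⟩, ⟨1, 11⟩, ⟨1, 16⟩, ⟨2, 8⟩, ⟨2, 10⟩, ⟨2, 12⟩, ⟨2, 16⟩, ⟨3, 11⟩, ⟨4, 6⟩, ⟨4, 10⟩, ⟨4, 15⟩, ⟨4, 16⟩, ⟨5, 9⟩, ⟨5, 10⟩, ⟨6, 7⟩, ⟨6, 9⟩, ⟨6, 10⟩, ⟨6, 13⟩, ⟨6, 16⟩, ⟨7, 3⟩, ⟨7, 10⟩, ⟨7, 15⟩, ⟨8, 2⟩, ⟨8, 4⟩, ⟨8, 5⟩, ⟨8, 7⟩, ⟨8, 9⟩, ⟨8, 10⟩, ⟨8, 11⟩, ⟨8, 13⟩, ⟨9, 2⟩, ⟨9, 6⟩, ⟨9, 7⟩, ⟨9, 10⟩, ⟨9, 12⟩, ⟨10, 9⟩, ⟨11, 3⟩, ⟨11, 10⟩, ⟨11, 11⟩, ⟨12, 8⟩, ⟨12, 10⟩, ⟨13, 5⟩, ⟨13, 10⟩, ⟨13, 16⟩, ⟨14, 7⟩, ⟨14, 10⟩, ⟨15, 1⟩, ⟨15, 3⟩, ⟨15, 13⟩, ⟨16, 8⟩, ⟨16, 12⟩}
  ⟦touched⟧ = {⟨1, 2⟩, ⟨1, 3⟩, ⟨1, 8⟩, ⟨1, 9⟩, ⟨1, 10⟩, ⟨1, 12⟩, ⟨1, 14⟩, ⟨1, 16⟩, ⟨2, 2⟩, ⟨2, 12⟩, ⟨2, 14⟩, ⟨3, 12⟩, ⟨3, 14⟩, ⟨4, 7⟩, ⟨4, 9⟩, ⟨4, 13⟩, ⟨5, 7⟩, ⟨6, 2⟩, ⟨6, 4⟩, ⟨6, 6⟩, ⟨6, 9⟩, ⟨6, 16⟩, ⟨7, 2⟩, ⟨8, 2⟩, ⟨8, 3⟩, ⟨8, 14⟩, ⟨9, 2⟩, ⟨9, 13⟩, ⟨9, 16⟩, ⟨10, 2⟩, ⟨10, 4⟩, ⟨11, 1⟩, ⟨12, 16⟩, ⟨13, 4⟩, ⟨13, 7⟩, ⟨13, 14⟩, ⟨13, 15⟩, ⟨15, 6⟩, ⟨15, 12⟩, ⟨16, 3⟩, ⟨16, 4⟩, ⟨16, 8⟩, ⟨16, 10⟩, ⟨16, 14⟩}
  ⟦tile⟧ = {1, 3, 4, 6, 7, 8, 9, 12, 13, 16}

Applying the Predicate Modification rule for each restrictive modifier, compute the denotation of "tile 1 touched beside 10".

{8, 9, 12}

⟦1 touched⟧ = {x : ⟨1, x⟩ ∈ ⟦touched⟧} = {2, 3, 8, 9, 10, 12, 14, 16}
⟦beside 10⟧ = {x : ⟨x, 10⟩ ∈ ⟦beside⟧} = {1, 2, 4, 5, 6, 7, 8, 9, 11, 12, 13, 14}
⟦tile⟧ = {1, 3, 4, 6, 7, 8, 9, 12, 13, 16}
… ∩ ⟦1 touched⟧ = {1, 3, 4, 6, 7, 8, 9, 12, 13, 16} ∩ {2, 3, 8, 9, 10, 12, 14, 16} = {3, 8, 9, 12, 16}
… ∩ ⟦beside 10⟧ = {3, 8, 9, 12, 16} ∩ {1, 2, 4, 5, 6, 7, 8, 9, 11, 12, 13, 14} = {8, 9, 12}
So ⟦tile 1 touched beside 10⟧ = {8, 9, 12}.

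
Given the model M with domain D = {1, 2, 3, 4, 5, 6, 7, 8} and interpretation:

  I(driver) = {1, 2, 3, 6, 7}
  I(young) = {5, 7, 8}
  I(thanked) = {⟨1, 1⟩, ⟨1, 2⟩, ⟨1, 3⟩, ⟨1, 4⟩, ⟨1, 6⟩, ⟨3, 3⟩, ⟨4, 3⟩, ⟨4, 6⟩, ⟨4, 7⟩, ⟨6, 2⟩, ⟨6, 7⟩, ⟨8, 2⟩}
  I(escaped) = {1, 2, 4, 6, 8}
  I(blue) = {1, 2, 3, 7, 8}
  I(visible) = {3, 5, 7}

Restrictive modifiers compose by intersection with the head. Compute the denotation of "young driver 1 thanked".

⟦1 thanked⟧ = {x : ⟨1, x⟩ ∈ ⟦thanked⟧} = {1, 2, 3, 4, 6}
⟦driver⟧ = {1, 2, 3, 6, 7}
… ∩ ⟦1 thanked⟧ = {1, 2, 3, 6, 7} ∩ {1, 2, 3, 4, 6} = {1, 2, 3, 6}
… ∩ ⟦young⟧ = {1, 2, 3, 6} ∩ {5, 7, 8} = ∅
So ⟦young driver 1 thanked⟧ = ∅.

∅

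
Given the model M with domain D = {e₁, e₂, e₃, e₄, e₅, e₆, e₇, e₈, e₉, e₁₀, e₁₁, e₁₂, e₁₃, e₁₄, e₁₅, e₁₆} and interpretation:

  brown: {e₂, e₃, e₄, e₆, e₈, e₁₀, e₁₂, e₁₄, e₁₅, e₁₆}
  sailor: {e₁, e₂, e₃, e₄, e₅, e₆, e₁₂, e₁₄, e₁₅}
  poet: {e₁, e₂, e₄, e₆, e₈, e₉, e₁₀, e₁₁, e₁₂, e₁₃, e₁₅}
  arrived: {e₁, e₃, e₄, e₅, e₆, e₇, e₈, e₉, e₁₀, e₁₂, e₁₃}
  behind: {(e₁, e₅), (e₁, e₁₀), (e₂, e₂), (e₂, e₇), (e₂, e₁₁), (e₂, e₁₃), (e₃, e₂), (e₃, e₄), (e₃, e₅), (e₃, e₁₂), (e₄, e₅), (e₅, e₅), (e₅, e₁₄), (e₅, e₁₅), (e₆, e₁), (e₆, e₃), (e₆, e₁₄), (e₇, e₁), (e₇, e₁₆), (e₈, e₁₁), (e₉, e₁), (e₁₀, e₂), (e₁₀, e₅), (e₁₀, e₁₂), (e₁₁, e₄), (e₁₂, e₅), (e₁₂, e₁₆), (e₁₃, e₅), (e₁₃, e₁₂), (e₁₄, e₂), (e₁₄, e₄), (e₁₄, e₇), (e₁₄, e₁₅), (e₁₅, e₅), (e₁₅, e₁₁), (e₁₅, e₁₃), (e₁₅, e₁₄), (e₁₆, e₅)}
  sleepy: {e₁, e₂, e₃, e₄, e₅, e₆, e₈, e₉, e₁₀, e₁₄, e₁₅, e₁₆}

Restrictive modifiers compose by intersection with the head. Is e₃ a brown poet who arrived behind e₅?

no

⟦who arrived⟧ = ⟦arrived⟧ = {e₁, e₃, e₄, e₅, e₆, e₇, e₈, e₉, e₁₀, e₁₂, e₁₃}
⟦behind e₅⟧ = {x : ⟨x, e₅⟩ ∈ ⟦behind⟧} = {e₁, e₃, e₄, e₅, e₁₀, e₁₂, e₁₃, e₁₅, e₁₆}
⟦poet⟧ = {e₁, e₂, e₄, e₆, e₈, e₉, e₁₀, e₁₁, e₁₂, e₁₃, e₁₅}
… ∩ ⟦who arrived⟧ = {e₁, e₂, e₄, e₆, e₈, e₉, e₁₀, e₁₁, e₁₂, e₁₃, e₁₅} ∩ {e₁, e₃, e₄, e₅, e₆, e₇, e₈, e₉, e₁₀, e₁₂, e₁₃} = {e₁, e₄, e₆, e₈, e₉, e₁₀, e₁₂, e₁₃}
… ∩ ⟦behind e₅⟧ = {e₁, e₄, e₆, e₈, e₉, e₁₀, e₁₂, e₁₃} ∩ {e₁, e₃, e₄, e₅, e₁₀, e₁₂, e₁₃, e₁₅, e₁₆} = {e₁, e₄, e₁₀, e₁₂, e₁₃}
… ∩ ⟦brown⟧ = {e₁, e₄, e₁₀, e₁₂, e₁₃} ∩ {e₂, e₃, e₄, e₆, e₈, e₁₀, e₁₂, e₁₄, e₁₅, e₁₆} = {e₄, e₁₀, e₁₂}
⟦brown poet who arrived behind e₅⟧ = {e₄, e₁₀, e₁₂}; e₃ ∉ this set.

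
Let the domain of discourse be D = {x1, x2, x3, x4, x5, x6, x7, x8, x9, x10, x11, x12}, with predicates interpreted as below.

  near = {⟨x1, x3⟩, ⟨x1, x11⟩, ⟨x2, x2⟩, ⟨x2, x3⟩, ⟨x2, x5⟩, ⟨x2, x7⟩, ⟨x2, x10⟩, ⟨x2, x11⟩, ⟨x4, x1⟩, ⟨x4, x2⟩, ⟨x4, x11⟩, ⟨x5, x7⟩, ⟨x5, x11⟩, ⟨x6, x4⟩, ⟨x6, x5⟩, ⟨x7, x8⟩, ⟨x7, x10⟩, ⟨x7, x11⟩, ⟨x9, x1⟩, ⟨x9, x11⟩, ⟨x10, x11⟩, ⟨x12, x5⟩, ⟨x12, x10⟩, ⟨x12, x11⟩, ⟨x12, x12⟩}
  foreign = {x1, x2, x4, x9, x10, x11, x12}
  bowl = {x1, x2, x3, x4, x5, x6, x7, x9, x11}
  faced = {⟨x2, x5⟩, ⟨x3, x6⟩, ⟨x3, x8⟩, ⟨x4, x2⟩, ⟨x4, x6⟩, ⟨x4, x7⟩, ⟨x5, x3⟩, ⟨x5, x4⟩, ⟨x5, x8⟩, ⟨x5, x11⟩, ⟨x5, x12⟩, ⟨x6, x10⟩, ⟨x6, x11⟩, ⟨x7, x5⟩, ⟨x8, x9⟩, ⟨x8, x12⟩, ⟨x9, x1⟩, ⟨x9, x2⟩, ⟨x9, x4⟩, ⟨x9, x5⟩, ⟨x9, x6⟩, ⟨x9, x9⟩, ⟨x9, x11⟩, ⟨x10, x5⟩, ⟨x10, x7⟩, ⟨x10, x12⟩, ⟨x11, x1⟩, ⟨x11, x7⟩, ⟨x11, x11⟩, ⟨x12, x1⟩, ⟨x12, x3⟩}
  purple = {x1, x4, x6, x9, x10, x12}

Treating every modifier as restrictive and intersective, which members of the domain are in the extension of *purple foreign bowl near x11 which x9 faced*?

{x1, x4, x9}

⟦near x11⟧ = {x : ⟨x, x11⟩ ∈ ⟦near⟧} = {x1, x2, x4, x5, x7, x9, x10, x12}
⟦which x9 faced⟧ = {x : ⟨x9, x⟩ ∈ ⟦faced⟧} = {x1, x2, x4, x5, x6, x9, x11}
⟦bowl⟧ = {x1, x2, x3, x4, x5, x6, x7, x9, x11}
… ∩ ⟦near x11⟧ = {x1, x2, x3, x4, x5, x6, x7, x9, x11} ∩ {x1, x2, x4, x5, x7, x9, x10, x12} = {x1, x2, x4, x5, x7, x9}
… ∩ ⟦which x9 faced⟧ = {x1, x2, x4, x5, x7, x9} ∩ {x1, x2, x4, x5, x6, x9, x11} = {x1, x2, x4, x5, x9}
… ∩ ⟦purple⟧ = {x1, x2, x4, x5, x9} ∩ {x1, x4, x6, x9, x10, x12} = {x1, x4, x9}
… ∩ ⟦foreign⟧ = {x1, x4, x9} ∩ {x1, x2, x4, x9, x10, x11, x12} = {x1, x4, x9}
So ⟦purple foreign bowl near x11 which x9 faced⟧ = {x1, x4, x9}.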